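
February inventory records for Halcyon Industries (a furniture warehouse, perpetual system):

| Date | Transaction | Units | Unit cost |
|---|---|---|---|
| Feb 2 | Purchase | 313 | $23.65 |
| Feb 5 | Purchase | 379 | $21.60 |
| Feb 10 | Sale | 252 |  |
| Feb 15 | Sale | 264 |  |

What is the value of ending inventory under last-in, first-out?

Feb 10, 252 sold [LIFO — newest first]: 252 @ $21.60 = $5,443.20
Feb 15, 264 sold [LIFO — newest first]: 127 @ $21.60 + 137 @ $23.65 = $5,983.25
Total COGS = $5,443.20 + $5,983.25 = $11,426.45
Ending inventory: 176 @ $23.65 = $4,162.40
Check: goods available $15,588.85 = COGS $11,426.45 + ending $4,162.40

Ending inventory = $4,162.40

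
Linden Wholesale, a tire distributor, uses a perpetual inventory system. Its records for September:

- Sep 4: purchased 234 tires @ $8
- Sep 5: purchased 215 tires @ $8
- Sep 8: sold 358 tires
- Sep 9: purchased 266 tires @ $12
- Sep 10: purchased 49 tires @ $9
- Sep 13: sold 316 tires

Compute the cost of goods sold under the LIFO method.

Sep 8, 358 sold [LIFO — newest first]: 215 @ $8 + 143 @ $8 = $2,864
Sep 13, 316 sold [LIFO — newest first]: 49 @ $9 + 266 @ $12 + 1 @ $8 = $3,641
Total COGS = $2,864 + $3,641 = $6,505
Ending inventory: 90 @ $8 = $720
Check: goods available $7,225 = COGS $6,505 + ending $720

COGS = $6,505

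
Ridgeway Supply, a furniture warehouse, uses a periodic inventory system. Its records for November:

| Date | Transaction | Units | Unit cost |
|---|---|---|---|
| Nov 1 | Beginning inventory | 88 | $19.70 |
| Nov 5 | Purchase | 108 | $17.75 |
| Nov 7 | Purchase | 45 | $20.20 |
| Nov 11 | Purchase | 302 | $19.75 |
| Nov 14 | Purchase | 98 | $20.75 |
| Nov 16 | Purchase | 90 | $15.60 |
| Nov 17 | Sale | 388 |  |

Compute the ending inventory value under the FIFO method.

Ending inventory = $6,498.75

Nov 17, 388 sold [FIFO — oldest first]: 88 @ $19.70 + 108 @ $17.75 + 45 @ $20.20 + 147 @ $19.75 = $7,462.85
Ending inventory: 155 @ $19.75 + 98 @ $20.75 + 90 @ $15.60 = $6,498.75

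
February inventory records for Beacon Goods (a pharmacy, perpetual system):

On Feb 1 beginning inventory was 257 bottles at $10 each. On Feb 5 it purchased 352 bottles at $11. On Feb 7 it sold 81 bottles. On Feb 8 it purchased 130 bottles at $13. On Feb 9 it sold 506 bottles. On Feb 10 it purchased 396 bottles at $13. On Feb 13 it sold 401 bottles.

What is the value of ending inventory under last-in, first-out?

Ending inventory = $1,470

Feb 7, 81 sold [LIFO — newest first]: 81 @ $11 = $891
Feb 9, 506 sold [LIFO — newest first]: 130 @ $13 + 271 @ $11 + 105 @ $10 = $5,721
Feb 13, 401 sold [LIFO — newest first]: 396 @ $13 + 5 @ $10 = $5,198
Total COGS = $891 + $5,721 + $5,198 = $11,810
Ending inventory: 147 @ $10 = $1,470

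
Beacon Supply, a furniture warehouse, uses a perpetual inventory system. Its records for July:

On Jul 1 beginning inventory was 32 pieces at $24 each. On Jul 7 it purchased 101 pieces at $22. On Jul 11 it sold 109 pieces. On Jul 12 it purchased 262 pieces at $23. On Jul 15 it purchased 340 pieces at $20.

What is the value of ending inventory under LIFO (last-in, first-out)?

Jul 11, 109 sold [LIFO — newest first]: 101 @ $22 + 8 @ $24 = $2,414
Ending inventory: 24 @ $24 + 262 @ $23 + 340 @ $20 = $13,402

Ending inventory = $13,402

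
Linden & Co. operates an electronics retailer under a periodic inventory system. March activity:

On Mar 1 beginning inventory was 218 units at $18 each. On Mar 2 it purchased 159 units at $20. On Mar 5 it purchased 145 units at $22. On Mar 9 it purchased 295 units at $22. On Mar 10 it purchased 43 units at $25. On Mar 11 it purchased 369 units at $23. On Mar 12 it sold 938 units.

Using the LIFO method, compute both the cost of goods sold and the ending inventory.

Mar 12, 938 sold [LIFO — newest first]: 369 @ $23 + 43 @ $25 + 295 @ $22 + 145 @ $22 + 86 @ $20 = $20,962
Ending inventory: 218 @ $18 + 73 @ $20 = $5,384

COGS = $20,962; ending inventory = $5,384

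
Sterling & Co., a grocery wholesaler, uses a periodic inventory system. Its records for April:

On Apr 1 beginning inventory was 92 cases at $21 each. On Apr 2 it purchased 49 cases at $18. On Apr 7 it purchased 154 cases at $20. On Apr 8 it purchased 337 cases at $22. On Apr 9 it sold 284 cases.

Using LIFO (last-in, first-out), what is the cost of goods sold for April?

Apr 9, 284 sold [LIFO — newest first]: 284 @ $22 = $6,248
Ending inventory: 92 @ $21 + 49 @ $18 + 154 @ $20 + 53 @ $22 = $7,060

COGS = $6,248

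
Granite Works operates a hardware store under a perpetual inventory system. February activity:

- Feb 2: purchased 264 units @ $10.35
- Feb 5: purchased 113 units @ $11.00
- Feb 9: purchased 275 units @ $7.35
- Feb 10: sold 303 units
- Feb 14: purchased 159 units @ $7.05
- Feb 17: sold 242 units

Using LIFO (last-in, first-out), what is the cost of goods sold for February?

COGS = $4,363.20

Feb 10, 303 sold [LIFO — newest first]: 275 @ $7.35 + 28 @ $11.00 = $2,329.25
Feb 17, 242 sold [LIFO — newest first]: 159 @ $7.05 + 83 @ $11.00 = $2,033.95
Total COGS = $2,329.25 + $2,033.95 = $4,363.20
Ending inventory: 264 @ $10.35 + 2 @ $11.00 = $2,754.40
Check: goods available $7,117.60 = COGS $4,363.20 + ending $2,754.40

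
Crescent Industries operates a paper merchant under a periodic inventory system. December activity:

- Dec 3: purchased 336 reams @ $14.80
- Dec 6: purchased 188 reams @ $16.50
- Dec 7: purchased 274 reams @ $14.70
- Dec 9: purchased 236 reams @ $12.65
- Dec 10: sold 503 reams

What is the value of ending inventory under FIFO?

Dec 10, 503 sold [FIFO — oldest first]: 336 @ $14.80 + 167 @ $16.50 = $7,728.30
Ending inventory: 21 @ $16.50 + 274 @ $14.70 + 236 @ $12.65 = $7,359.70
Check: goods available $15,088.00 = COGS $7,728.30 + ending $7,359.70

Ending inventory = $7,359.70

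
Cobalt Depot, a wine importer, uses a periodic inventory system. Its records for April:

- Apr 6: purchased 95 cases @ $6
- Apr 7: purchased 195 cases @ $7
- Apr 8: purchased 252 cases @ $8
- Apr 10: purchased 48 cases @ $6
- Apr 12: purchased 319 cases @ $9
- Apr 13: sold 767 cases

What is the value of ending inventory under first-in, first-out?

Apr 13, 767 sold [FIFO — oldest first]: 95 @ $6 + 195 @ $7 + 252 @ $8 + 48 @ $6 + 177 @ $9 = $5,832
Ending inventory: 142 @ $9 = $1,278

Ending inventory = $1,278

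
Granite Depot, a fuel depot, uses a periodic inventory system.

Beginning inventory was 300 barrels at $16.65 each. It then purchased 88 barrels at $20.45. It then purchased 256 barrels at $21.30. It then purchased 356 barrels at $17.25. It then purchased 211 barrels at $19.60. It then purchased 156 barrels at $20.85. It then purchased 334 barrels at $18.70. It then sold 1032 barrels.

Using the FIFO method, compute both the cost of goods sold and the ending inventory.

Sale 1 (1032) [FIFO — oldest first]: 300 @ $16.65 + 88 @ $20.45 + 256 @ $21.30 + 356 @ $17.25 + 32 @ $19.60 = $19,015.60
Ending inventory: 179 @ $19.60 + 156 @ $20.85 + 334 @ $18.70 = $13,006.80
Check: goods available $32,022.40 = COGS $19,015.60 + ending $13,006.80

COGS = $19,015.60; ending inventory = $13,006.80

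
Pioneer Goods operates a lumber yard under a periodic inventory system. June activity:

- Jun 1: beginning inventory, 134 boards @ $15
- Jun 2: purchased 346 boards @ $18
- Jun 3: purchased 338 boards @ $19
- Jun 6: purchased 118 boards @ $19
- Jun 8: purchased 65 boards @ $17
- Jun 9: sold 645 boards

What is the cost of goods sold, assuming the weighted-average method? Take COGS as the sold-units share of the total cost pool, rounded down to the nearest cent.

Jun 9, sell 645: 645/1001 × $18,007.00 → $11,602.91
Ending inventory (cost pool remaining) = $6,404.09
Check: goods available $18,007.00 = COGS $11,602.91 + ending $6,404.09

COGS = $11,602.91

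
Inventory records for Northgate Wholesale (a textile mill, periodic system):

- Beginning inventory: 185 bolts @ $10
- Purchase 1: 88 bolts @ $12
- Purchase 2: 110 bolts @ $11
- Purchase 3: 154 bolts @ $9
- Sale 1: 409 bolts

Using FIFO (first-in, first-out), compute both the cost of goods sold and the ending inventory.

Sale 1 (409) [FIFO — oldest first]: 185 @ $10 + 88 @ $12 + 110 @ $11 + 26 @ $9 = $4,350
Ending inventory: 128 @ $9 = $1,152

COGS = $4,350; ending inventory = $1,152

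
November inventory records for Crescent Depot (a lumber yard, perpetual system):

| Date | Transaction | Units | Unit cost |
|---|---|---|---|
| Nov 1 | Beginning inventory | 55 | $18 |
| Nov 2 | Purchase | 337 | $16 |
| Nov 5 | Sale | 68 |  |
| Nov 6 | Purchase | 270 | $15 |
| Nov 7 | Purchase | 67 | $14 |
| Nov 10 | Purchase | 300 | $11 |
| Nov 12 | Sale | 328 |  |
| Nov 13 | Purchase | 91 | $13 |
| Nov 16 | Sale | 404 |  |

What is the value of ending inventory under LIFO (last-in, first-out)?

Nov 5, 68 sold [LIFO — newest first]: 68 @ $16 = $1,088
Nov 12, 328 sold [LIFO — newest first]: 300 @ $11 + 28 @ $14 = $3,692
Nov 16, 404 sold [LIFO — newest first]: 91 @ $13 + 39 @ $14 + 270 @ $15 + 4 @ $16 = $5,843
Total COGS = $1,088 + $3,692 + $5,843 = $10,623
Ending inventory: 55 @ $18 + 265 @ $16 = $5,230
Check: goods available $15,853 = COGS $10,623 + ending $5,230

Ending inventory = $5,230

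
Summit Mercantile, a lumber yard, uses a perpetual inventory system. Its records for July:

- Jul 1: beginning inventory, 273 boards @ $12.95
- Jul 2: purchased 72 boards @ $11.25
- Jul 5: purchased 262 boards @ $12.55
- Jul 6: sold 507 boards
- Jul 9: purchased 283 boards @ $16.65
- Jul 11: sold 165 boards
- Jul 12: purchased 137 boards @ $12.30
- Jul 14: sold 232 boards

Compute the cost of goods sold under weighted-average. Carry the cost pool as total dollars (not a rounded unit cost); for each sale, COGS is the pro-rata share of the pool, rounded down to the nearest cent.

After Jul 1: 273 on hand, pool $3,535.35 (≈ $12.9500 each)
After Jul 2: 345 on hand, pool $4,345.35 (≈ $12.5952 each)
After Jul 5: 607 on hand, pool $7,633.45 (≈ $12.5757 each)
Jul 6, sell 507: 507/607 × $7,633.45 → $6,375.87
After Jul 9: 383 on hand, pool $5,969.53 (≈ $15.5862 each)
Jul 11, sell 165: 165/383 × $5,969.53 → $2,571.72
After Jul 12: 355 on hand, pool $5,082.91 (≈ $14.3181 each)
Jul 14, sell 232: 232/355 × $5,082.91 → $3,321.78
Total COGS = $6,375.87 + $2,571.72 + $3,321.78 = $12,269.37
Ending inventory (cost pool remaining) = $1,761.13
Check: goods available $14,030.50 = COGS $12,269.37 + ending $1,761.13

COGS = $12,269.37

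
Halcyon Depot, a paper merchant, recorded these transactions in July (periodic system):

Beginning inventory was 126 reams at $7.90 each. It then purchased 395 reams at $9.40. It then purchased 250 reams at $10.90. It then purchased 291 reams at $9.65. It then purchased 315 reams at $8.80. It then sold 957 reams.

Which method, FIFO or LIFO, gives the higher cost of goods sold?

LIFO

FIFO COGS: 126 @ $7.90 + 395 @ $9.40 + 250 @ $10.90 + 186 @ $9.65 = $9,228.30
LIFO COGS: 315 @ $8.80 + 291 @ $9.65 + 250 @ $10.90 + 101 @ $9.40 = $9,254.55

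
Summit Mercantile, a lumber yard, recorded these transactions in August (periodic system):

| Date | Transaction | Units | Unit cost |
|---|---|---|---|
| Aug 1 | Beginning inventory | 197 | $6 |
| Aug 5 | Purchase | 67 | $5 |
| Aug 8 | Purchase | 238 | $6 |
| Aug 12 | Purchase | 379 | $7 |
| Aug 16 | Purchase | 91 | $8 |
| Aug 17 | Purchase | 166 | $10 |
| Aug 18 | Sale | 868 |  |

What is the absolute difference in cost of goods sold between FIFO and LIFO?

FIFO COGS: 197 @ $6 + 67 @ $5 + 238 @ $6 + 366 @ $7 = $5,507
LIFO COGS: 166 @ $10 + 91 @ $8 + 379 @ $7 + 232 @ $6 = $6,433
Difference = |$5,507 − $6,433| = $926

$926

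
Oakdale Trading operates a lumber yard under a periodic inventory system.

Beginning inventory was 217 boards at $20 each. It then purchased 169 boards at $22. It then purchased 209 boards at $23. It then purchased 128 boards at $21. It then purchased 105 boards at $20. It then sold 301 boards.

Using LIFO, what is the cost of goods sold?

Sale 1 (301) [LIFO — newest first]: 105 @ $20 + 128 @ $21 + 68 @ $23 = $6,352
Ending inventory: 217 @ $20 + 169 @ $22 + 141 @ $23 = $11,301

COGS = $6,352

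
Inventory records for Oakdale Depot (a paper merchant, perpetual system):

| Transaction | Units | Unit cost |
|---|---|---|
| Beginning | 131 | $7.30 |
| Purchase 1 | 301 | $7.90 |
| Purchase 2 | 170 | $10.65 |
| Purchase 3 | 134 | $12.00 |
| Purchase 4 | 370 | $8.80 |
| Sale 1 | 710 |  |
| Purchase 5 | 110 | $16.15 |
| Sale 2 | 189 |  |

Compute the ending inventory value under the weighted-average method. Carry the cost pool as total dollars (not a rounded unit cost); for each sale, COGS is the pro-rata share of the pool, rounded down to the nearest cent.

Ending inventory = $3,358.01

After Beginning: 131 on hand, pool $956.30 (≈ $7.3000 each)
After Purchase 1: 432 on hand, pool $3,334.20 (≈ $7.7181 each)
After Purchase 2: 602 on hand, pool $5,144.70 (≈ $8.5460 each)
After Purchase 3: 736 on hand, pool $6,752.70 (≈ $9.1749 each)
After Purchase 4: 1106 on hand, pool $10,008.70 (≈ $9.0495 each)
Sale 1, sell 710: 710/1106 × $10,008.70 → $6,425.11
After Purchase 5: 506 on hand, pool $5,360.09 (≈ $10.5931 each)
Sale 2, sell 189: 189/506 × $5,360.09 → $2,002.08
Total COGS = $6,425.11 + $2,002.08 = $8,427.19
Ending inventory (cost pool remaining) = $3,358.01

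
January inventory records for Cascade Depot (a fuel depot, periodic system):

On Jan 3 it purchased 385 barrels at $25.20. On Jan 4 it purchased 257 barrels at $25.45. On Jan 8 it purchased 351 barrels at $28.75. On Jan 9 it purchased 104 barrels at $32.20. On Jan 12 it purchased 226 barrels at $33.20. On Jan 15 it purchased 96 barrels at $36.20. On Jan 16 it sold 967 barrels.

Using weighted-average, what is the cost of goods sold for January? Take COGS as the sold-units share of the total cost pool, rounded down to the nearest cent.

Jan 16, sell 967: 967/1419 × $40,661.10 → $27,709.14
Ending inventory (cost pool remaining) = $12,951.96

COGS = $27,709.14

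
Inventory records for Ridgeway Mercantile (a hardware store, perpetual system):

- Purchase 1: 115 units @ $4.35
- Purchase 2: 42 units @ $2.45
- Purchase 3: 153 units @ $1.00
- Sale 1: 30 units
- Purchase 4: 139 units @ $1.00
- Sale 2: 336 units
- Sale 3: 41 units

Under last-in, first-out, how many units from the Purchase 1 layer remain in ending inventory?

Sale 1 (30) [LIFO — newest first]: 30 @ $1.00 = $30.00
Sale 2 (336) [LIFO — newest first]: 139 @ $1.00 + 123 @ $1.00 + 42 @ $2.45 + 32 @ $4.35 = $504.10
Sale 3 (41) [LIFO — newest first]: 41 @ $4.35 = $178.35
Total COGS = $30.00 + $504.10 + $178.35 = $712.45
Ending inventory: 42 @ $4.35 = $182.70
Check: goods available $895.15 = COGS $712.45 + ending $182.70

42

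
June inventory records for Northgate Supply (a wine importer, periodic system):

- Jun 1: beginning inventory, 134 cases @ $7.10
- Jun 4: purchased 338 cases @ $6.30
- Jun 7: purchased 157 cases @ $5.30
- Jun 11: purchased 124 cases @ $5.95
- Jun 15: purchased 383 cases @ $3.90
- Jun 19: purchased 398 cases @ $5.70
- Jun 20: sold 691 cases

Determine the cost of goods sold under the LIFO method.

Jun 20, 691 sold [LIFO — newest first]: 398 @ $5.70 + 293 @ $3.90 = $3,411.30
Ending inventory: 134 @ $7.10 + 338 @ $6.30 + 157 @ $5.30 + 124 @ $5.95 + 90 @ $3.90 = $5,001.70
Check: goods available $8,413.00 = COGS $3,411.30 + ending $5,001.70

COGS = $3,411.30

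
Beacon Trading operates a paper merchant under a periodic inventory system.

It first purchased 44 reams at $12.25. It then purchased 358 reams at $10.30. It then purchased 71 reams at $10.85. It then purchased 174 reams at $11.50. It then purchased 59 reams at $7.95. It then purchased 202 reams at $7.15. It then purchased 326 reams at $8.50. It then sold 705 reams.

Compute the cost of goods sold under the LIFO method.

Sale 1 (705) [LIFO — newest first]: 326 @ $8.50 + 202 @ $7.15 + 59 @ $7.95 + 118 @ $11.50 = $6,041.35
Ending inventory: 44 @ $12.25 + 358 @ $10.30 + 71 @ $10.85 + 56 @ $11.50 = $5,640.75

COGS = $6,041.35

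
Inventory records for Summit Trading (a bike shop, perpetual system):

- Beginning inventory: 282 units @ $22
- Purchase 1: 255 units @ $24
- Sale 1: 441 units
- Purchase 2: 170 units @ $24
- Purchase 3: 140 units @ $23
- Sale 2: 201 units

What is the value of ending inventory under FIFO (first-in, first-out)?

Ending inventory = $4,780

Sale 1 (441) [FIFO — oldest first]: 282 @ $22 + 159 @ $24 = $10,020
Sale 2 (201) [FIFO — oldest first]: 96 @ $24 + 105 @ $24 = $4,824
Total COGS = $10,020 + $4,824 = $14,844
Ending inventory: 65 @ $24 + 140 @ $23 = $4,780
Check: goods available $19,624 = COGS $14,844 + ending $4,780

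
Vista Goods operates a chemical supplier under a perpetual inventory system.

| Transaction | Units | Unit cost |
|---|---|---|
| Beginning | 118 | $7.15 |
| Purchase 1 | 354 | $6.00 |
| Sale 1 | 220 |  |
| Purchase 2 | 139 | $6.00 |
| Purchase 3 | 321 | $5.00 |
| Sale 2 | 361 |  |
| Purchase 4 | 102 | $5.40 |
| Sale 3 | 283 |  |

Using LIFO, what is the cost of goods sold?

Sale 1 (220) [LIFO — newest first]: 220 @ $6.00 = $1,320.00
Sale 2 (361) [LIFO — newest first]: 321 @ $5.00 + 40 @ $6.00 = $1,845.00
Sale 3 (283) [LIFO — newest first]: 102 @ $5.40 + 99 @ $6.00 + 82 @ $6.00 = $1,636.80
Total COGS = $1,320.00 + $1,845.00 + $1,636.80 = $4,801.80
Ending inventory: 118 @ $7.15 + 52 @ $6.00 = $1,155.70

COGS = $4,801.80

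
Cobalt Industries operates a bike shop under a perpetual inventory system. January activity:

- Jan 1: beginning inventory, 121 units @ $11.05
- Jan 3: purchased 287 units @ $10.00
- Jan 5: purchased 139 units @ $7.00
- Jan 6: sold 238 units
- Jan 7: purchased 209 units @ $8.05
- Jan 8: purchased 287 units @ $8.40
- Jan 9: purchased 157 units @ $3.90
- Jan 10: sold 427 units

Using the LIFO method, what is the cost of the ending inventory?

Jan 6, 238 sold [LIFO — newest first]: 139 @ $7.00 + 99 @ $10.00 = $1,963.00
Jan 10, 427 sold [LIFO — newest first]: 157 @ $3.90 + 270 @ $8.40 = $2,880.30
Total COGS = $1,963.00 + $2,880.30 = $4,843.30
Ending inventory: 121 @ $11.05 + 188 @ $10.00 + 209 @ $8.05 + 17 @ $8.40 = $5,042.30

Ending inventory = $5,042.30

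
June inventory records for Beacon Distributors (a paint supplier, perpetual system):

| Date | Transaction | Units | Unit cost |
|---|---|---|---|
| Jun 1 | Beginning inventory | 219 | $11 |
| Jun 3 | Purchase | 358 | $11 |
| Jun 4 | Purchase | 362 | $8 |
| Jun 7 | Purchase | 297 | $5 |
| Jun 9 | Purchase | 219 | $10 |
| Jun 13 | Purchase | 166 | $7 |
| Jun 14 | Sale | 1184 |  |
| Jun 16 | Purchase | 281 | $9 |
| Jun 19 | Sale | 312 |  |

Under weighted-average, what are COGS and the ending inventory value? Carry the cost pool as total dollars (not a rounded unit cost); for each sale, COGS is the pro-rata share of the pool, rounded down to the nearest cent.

After Jun 1: 219 on hand, pool $2,409.00 (≈ $11.0000 each)
After Jun 3: 577 on hand, pool $6,347.00 (≈ $11.0000 each)
After Jun 4: 939 on hand, pool $9,243.00 (≈ $9.8435 each)
After Jun 7: 1236 on hand, pool $10,728.00 (≈ $8.6796 each)
After Jun 9: 1455 on hand, pool $12,918.00 (≈ $8.8784 each)
After Jun 13: 1621 on hand, pool $14,080.00 (≈ $8.6860 each)
Jun 14, sell 1184: 1184/1621 × $14,080.00 → $10,284.21
After Jun 16: 718 on hand, pool $6,324.79 (≈ $8.8089 each)
Jun 19, sell 312: 312/718 × $6,324.79 → $2,748.37
Total COGS = $10,284.21 + $2,748.37 = $13,032.58
Ending inventory (cost pool remaining) = $3,576.42
Check: goods available $16,609.00 = COGS $13,032.58 + ending $3,576.42

COGS = $13,032.58; ending inventory = $3,576.42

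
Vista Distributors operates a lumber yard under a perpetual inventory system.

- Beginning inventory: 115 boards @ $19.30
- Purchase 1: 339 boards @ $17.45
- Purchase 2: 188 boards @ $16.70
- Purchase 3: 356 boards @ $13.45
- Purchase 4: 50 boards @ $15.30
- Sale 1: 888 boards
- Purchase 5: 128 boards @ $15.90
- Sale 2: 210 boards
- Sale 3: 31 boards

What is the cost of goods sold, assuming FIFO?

Sale 1 (888) [FIFO — oldest first]: 115 @ $19.30 + 339 @ $17.45 + 188 @ $16.70 + 246 @ $13.45 = $14,583.35
Sale 2 (210) [FIFO — oldest first]: 110 @ $13.45 + 50 @ $15.30 + 50 @ $15.90 = $3,039.50
Sale 3 (31) [FIFO — oldest first]: 31 @ $15.90 = $492.90
Total COGS = $14,583.35 + $3,039.50 + $492.90 = $18,115.75
Ending inventory: 47 @ $15.90 = $747.30

COGS = $18,115.75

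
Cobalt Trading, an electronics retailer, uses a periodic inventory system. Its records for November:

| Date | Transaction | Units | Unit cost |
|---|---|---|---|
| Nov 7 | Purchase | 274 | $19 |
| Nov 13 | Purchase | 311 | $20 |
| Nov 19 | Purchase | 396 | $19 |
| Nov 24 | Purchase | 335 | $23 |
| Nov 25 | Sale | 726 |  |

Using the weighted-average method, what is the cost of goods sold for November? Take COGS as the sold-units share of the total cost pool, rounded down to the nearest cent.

COGS = $14,704.81

Nov 25, sell 726: 726/1316 × $26,655.00 → $14,704.81
Ending inventory (cost pool remaining) = $11,950.19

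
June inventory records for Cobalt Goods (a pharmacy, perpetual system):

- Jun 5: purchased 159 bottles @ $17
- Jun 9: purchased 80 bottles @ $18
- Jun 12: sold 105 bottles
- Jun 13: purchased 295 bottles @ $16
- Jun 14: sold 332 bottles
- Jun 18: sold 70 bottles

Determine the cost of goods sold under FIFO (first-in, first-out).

COGS = $8,431

Jun 12, 105 sold [FIFO — oldest first]: 105 @ $17 = $1,785
Jun 14, 332 sold [FIFO — oldest first]: 54 @ $17 + 80 @ $18 + 198 @ $16 = $5,526
Jun 18, 70 sold [FIFO — oldest first]: 70 @ $16 = $1,120
Total COGS = $1,785 + $5,526 + $1,120 = $8,431
Ending inventory: 27 @ $16 = $432
Check: goods available $8,863 = COGS $8,431 + ending $432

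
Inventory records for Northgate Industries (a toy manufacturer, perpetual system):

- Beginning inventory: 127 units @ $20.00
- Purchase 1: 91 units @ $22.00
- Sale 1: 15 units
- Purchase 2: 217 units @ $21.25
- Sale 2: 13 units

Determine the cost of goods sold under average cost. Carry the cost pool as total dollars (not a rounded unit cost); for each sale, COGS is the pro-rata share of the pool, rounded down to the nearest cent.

After Beginning: 127 on hand, pool $2,540.00 (≈ $20.0000 each)
After Purchase 1: 218 on hand, pool $4,542.00 (≈ $20.8349 each)
Sale 1, sell 15: 15/218 × $4,542.00 → $312.52
After Purchase 2: 420 on hand, pool $8,840.73 (≈ $21.0494 each)
Sale 2, sell 13: 13/420 × $8,840.73 → $273.64
Total COGS = $312.52 + $273.64 = $586.16
Ending inventory (cost pool remaining) = $8,567.09

COGS = $586.16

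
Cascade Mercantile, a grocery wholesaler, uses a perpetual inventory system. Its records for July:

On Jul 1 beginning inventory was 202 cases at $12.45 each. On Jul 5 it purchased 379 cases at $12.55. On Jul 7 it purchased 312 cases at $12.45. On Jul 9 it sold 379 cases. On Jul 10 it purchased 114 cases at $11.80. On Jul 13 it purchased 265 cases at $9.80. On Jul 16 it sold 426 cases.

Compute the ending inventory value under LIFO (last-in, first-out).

Ending inventory = $5,840.65

Jul 9, 379 sold [LIFO — newest first]: 312 @ $12.45 + 67 @ $12.55 = $4,725.25
Jul 16, 426 sold [LIFO — newest first]: 265 @ $9.80 + 114 @ $11.80 + 47 @ $12.55 = $4,532.05
Total COGS = $4,725.25 + $4,532.05 = $9,257.30
Ending inventory: 202 @ $12.45 + 265 @ $12.55 = $5,840.65
Check: goods available $15,097.95 = COGS $9,257.30 + ending $5,840.65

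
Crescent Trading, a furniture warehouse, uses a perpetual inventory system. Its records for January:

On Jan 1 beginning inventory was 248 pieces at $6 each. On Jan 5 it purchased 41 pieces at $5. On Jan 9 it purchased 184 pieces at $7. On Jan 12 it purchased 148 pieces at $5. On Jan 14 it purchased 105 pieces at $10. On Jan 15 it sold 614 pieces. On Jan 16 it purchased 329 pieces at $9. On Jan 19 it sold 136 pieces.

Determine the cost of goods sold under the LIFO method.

Jan 15, 614 sold [LIFO — newest first]: 105 @ $10 + 148 @ $5 + 184 @ $7 + 41 @ $5 + 136 @ $6 = $4,099
Jan 19, 136 sold [LIFO — newest first]: 136 @ $9 = $1,224
Total COGS = $4,099 + $1,224 = $5,323
Ending inventory: 112 @ $6 + 193 @ $9 = $2,409

COGS = $5,323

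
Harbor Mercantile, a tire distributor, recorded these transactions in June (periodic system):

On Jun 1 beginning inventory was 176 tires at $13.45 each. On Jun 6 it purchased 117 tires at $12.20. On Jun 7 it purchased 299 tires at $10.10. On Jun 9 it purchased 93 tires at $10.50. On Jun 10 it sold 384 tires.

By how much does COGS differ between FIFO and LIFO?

$798.10

FIFO COGS: 176 @ $13.45 + 117 @ $12.20 + 91 @ $10.10 = $4,713.70
LIFO COGS: 93 @ $10.50 + 291 @ $10.10 = $3,915.60
Difference = |$4,713.70 − $3,915.60| = $798.10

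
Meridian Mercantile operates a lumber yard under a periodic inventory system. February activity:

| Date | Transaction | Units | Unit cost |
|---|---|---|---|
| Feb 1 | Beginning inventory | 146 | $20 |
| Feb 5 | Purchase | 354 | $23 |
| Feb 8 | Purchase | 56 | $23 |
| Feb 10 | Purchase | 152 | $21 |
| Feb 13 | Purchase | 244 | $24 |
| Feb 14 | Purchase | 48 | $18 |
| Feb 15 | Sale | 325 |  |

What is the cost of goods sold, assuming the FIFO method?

COGS = $7,037

Feb 15, 325 sold [FIFO — oldest first]: 146 @ $20 + 179 @ $23 = $7,037
Ending inventory: 175 @ $23 + 56 @ $23 + 152 @ $21 + 244 @ $24 + 48 @ $18 = $15,225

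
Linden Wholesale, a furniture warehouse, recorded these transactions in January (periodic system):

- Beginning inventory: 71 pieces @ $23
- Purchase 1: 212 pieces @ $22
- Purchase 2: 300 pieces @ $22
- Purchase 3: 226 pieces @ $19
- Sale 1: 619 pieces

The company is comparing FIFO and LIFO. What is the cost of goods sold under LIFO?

FIFO COGS: 71 @ $23 + 212 @ $22 + 300 @ $22 + 36 @ $19 = $13,581
LIFO COGS: 226 @ $19 + 300 @ $22 + 93 @ $22 = $12,940

COGS = $12,940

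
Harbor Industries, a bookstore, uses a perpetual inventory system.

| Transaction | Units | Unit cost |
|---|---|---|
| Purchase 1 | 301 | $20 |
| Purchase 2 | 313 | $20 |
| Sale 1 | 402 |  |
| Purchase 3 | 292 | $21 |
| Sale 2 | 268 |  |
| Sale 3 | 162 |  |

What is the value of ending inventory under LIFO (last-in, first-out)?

Ending inventory = $1,480

Sale 1 (402) [LIFO — newest first]: 313 @ $20 + 89 @ $20 = $8,040
Sale 2 (268) [LIFO — newest first]: 268 @ $21 = $5,628
Sale 3 (162) [LIFO — newest first]: 24 @ $21 + 138 @ $20 = $3,264
Total COGS = $8,040 + $5,628 + $3,264 = $16,932
Ending inventory: 74 @ $20 = $1,480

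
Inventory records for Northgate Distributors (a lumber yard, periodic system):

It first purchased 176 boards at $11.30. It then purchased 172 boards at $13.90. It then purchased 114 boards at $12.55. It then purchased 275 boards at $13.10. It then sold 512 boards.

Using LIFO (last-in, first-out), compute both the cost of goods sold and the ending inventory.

COGS = $6,742.90; ending inventory = $2,669.90

Sale 1 (512) [LIFO — newest first]: 275 @ $13.10 + 114 @ $12.55 + 123 @ $13.90 = $6,742.90
Ending inventory: 176 @ $11.30 + 49 @ $13.90 = $2,669.90
Check: goods available $9,412.80 = COGS $6,742.90 + ending $2,669.90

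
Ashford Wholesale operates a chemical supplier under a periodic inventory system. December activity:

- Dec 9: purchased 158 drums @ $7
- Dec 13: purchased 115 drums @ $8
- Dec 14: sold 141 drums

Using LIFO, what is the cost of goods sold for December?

Dec 14, 141 sold [LIFO — newest first]: 115 @ $8 + 26 @ $7 = $1,102
Ending inventory: 132 @ $7 = $924

COGS = $1,102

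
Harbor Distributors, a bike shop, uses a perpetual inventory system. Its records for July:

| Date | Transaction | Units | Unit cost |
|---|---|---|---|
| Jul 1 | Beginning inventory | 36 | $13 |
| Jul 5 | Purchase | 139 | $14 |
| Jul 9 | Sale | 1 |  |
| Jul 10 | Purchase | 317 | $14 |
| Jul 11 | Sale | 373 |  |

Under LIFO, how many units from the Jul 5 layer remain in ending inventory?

Jul 9, 1 sold [LIFO — newest first]: 1 @ $14 = $14
Jul 11, 373 sold [LIFO — newest first]: 317 @ $14 + 56 @ $14 = $5,222
Total COGS = $14 + $5,222 = $5,236
Ending inventory: 36 @ $13 + 82 @ $14 = $1,616

82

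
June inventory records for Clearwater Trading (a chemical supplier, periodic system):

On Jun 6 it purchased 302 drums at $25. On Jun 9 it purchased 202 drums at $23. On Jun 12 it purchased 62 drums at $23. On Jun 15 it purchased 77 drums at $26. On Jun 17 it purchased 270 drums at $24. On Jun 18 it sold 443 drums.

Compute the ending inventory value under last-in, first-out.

Ending inventory = $11,414

Jun 18, 443 sold [LIFO — newest first]: 270 @ $24 + 77 @ $26 + 62 @ $23 + 34 @ $23 = $10,690
Ending inventory: 302 @ $25 + 168 @ $23 = $11,414
Check: goods available $22,104 = COGS $10,690 + ending $11,414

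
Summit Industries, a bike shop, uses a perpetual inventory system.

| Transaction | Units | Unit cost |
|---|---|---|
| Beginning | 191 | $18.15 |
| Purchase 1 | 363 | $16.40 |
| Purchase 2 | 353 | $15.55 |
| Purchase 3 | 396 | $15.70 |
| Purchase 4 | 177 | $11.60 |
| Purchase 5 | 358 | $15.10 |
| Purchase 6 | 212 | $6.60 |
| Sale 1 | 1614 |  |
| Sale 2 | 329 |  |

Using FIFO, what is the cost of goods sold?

COGS = $29,278.20

Sale 1 (1614) [FIFO — oldest first]: 191 @ $18.15 + 363 @ $16.40 + 353 @ $15.55 + 396 @ $15.70 + 177 @ $11.60 + 134 @ $15.10 = $25,202.80
Sale 2 (329) [FIFO — oldest first]: 224 @ $15.10 + 105 @ $6.60 = $4,075.40
Total COGS = $25,202.80 + $4,075.40 = $29,278.20
Ending inventory: 107 @ $6.60 = $706.20
Check: goods available $29,984.40 = COGS $29,278.20 + ending $706.20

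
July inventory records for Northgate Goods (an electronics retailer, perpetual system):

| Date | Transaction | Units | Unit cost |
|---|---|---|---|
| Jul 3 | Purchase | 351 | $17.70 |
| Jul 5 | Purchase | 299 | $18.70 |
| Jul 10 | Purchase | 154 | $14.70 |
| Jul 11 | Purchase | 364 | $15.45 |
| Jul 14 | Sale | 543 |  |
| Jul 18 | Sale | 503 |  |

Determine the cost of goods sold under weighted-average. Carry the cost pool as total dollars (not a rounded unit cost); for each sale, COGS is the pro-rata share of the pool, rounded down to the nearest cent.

COGS = $17,634.77

After Jul 3: 351 on hand, pool $6,212.70 (≈ $17.7000 each)
After Jul 5: 650 on hand, pool $11,804.00 (≈ $18.1600 each)
After Jul 10: 804 on hand, pool $14,067.80 (≈ $17.4973 each)
After Jul 11: 1168 on hand, pool $19,691.60 (≈ $16.8592 each)
Jul 14, sell 543: 543/1168 × $19,691.60 → $9,154.57
Jul 18, sell 503: 503/625 × $10,537.03 → $8,480.20
Total COGS = $9,154.57 + $8,480.20 = $17,634.77
Ending inventory (cost pool remaining) = $2,056.83
Check: goods available $19,691.60 = COGS $17,634.77 + ending $2,056.83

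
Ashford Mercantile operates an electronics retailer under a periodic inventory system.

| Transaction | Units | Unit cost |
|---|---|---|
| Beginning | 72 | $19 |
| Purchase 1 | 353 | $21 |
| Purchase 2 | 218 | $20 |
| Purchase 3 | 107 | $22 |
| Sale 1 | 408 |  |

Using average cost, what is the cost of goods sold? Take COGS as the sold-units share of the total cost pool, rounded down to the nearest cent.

COGS = $8,429.28

Sale 1, sell 408: 408/750 × $15,495.00 → $8,429.28
Ending inventory (cost pool remaining) = $7,065.72
Check: goods available $15,495.00 = COGS $8,429.28 + ending $7,065.72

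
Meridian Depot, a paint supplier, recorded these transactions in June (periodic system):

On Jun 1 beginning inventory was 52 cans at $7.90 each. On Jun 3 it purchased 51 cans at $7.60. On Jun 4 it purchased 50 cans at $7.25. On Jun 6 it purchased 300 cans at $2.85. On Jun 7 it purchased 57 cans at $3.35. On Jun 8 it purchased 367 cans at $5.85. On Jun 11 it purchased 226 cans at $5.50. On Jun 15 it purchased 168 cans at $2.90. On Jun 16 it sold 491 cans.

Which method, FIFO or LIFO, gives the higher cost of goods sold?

FIFO COGS: 52 @ $7.90 + 51 @ $7.60 + 50 @ $7.25 + 300 @ $2.85 + 38 @ $3.35 = $2,143.20
LIFO COGS: 168 @ $2.90 + 226 @ $5.50 + 97 @ $5.85 = $2,297.65

LIFO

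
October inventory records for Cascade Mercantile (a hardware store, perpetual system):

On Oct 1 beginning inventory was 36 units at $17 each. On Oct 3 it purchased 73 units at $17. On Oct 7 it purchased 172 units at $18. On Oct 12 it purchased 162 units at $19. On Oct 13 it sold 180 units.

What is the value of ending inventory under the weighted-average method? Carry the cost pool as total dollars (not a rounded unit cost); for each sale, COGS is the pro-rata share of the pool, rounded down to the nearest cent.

Ending inventory = $4,765.47

After Oct 1: 36 on hand, pool $612.00 (≈ $17.0000 each)
After Oct 3: 109 on hand, pool $1,853.00 (≈ $17.0000 each)
After Oct 7: 281 on hand, pool $4,949.00 (≈ $17.6121 each)
After Oct 12: 443 on hand, pool $8,027.00 (≈ $18.1196 each)
Oct 13, sell 180: 180/443 × $8,027.00 → $3,261.53
Ending inventory (cost pool remaining) = $4,765.47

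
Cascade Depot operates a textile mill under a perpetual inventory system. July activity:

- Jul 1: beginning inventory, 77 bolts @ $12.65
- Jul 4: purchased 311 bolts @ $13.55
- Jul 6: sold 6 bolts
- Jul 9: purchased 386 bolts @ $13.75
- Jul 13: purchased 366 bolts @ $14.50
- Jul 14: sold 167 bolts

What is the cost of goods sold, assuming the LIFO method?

COGS = $2,502.80

Jul 6, 6 sold [LIFO — newest first]: 6 @ $13.55 = $81.30
Jul 14, 167 sold [LIFO — newest first]: 167 @ $14.50 = $2,421.50
Total COGS = $81.30 + $2,421.50 = $2,502.80
Ending inventory: 77 @ $12.65 + 305 @ $13.55 + 386 @ $13.75 + 199 @ $14.50 = $13,299.80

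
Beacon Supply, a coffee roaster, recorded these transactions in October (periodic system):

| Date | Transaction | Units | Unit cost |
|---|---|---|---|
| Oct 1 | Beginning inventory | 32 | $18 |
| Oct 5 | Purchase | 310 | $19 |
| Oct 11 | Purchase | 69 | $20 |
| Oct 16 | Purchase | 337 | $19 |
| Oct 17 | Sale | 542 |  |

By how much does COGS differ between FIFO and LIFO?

FIFO COGS: 32 @ $18 + 310 @ $19 + 69 @ $20 + 131 @ $19 = $10,335
LIFO COGS: 337 @ $19 + 69 @ $20 + 136 @ $19 = $10,367
Difference = |$10,335 − $10,367| = $32

$32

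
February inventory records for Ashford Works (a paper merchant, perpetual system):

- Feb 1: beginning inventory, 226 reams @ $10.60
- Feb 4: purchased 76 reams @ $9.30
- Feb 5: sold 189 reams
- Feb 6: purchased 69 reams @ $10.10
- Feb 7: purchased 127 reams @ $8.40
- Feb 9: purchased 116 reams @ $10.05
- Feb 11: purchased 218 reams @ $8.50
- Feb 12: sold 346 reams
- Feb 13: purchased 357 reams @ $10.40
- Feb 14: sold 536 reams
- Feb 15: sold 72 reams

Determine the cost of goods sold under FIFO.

Feb 5, 189 sold [FIFO — oldest first]: 189 @ $10.60 = $2,003.40
Feb 12, 346 sold [FIFO — oldest first]: 37 @ $10.60 + 76 @ $9.30 + 69 @ $10.10 + 127 @ $8.40 + 37 @ $10.05 = $3,234.55
Feb 14, 536 sold [FIFO — oldest first]: 79 @ $10.05 + 218 @ $8.50 + 239 @ $10.40 = $5,132.55
Feb 15, 72 sold [FIFO — oldest first]: 72 @ $10.40 = $748.80
Total COGS = $2,003.40 + $3,234.55 + $5,132.55 + $748.80 = $11,119.30
Ending inventory: 46 @ $10.40 = $478.40
Check: goods available $11,597.70 = COGS $11,119.30 + ending $478.40

COGS = $11,119.30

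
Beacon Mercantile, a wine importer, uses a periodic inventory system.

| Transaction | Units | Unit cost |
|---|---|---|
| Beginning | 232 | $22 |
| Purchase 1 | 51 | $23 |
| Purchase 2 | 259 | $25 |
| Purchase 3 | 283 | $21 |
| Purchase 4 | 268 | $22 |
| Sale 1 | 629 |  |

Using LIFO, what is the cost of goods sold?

COGS = $13,789

Sale 1 (629) [LIFO — newest first]: 268 @ $22 + 283 @ $21 + 78 @ $25 = $13,789
Ending inventory: 232 @ $22 + 51 @ $23 + 181 @ $25 = $10,802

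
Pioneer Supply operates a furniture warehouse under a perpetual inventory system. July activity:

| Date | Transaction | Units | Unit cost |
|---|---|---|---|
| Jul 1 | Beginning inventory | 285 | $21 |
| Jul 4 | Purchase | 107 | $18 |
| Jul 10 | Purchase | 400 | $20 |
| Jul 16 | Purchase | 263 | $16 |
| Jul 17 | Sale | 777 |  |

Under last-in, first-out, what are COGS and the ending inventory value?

Jul 17, 777 sold [LIFO — newest first]: 263 @ $16 + 400 @ $20 + 107 @ $18 + 7 @ $21 = $14,281
Ending inventory: 278 @ $21 = $5,838
Check: goods available $20,119 = COGS $14,281 + ending $5,838

COGS = $14,281; ending inventory = $5,838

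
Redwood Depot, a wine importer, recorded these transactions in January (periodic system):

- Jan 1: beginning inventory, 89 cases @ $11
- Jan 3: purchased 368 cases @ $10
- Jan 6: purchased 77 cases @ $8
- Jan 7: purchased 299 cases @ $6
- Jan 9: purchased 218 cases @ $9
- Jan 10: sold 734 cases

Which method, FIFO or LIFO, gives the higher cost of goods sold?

FIFO

FIFO COGS: 89 @ $11 + 368 @ $10 + 77 @ $8 + 200 @ $6 = $6,475
LIFO COGS: 218 @ $9 + 299 @ $6 + 77 @ $8 + 140 @ $10 = $5,772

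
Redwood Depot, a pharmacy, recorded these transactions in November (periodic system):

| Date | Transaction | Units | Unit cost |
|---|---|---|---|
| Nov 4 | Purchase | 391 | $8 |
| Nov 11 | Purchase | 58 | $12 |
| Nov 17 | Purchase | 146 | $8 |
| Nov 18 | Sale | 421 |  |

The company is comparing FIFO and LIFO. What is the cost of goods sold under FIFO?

FIFO COGS: 391 @ $8 + 30 @ $12 = $3,488
LIFO COGS: 146 @ $8 + 58 @ $12 + 217 @ $8 = $3,600

COGS = $3,488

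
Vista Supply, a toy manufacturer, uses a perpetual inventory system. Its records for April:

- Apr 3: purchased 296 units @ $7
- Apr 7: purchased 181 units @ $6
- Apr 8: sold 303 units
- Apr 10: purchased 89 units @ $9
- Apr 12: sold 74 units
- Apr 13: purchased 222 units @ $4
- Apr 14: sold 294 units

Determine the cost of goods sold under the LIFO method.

COGS = $4,028

Apr 8, 303 sold [LIFO — newest first]: 181 @ $6 + 122 @ $7 = $1,940
Apr 12, 74 sold [LIFO — newest first]: 74 @ $9 = $666
Apr 14, 294 sold [LIFO — newest first]: 222 @ $4 + 15 @ $9 + 57 @ $7 = $1,422
Total COGS = $1,940 + $666 + $1,422 = $4,028
Ending inventory: 117 @ $7 = $819
Check: goods available $4,847 = COGS $4,028 + ending $819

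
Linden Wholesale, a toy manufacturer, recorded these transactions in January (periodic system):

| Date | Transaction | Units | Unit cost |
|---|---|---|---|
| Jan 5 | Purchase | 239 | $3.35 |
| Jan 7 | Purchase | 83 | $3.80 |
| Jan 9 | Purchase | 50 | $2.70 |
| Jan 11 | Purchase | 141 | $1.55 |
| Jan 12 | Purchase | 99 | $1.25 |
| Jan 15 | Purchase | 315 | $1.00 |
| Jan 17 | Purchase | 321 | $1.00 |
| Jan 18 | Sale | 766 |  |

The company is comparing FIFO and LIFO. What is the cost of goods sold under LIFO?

FIFO COGS: 239 @ $3.35 + 83 @ $3.80 + 50 @ $2.70 + 141 @ $1.55 + 99 @ $1.25 + 154 @ $1.00 = $1,747.35
LIFO COGS: 321 @ $1.00 + 315 @ $1.00 + 99 @ $1.25 + 31 @ $1.55 = $807.80

COGS = $807.80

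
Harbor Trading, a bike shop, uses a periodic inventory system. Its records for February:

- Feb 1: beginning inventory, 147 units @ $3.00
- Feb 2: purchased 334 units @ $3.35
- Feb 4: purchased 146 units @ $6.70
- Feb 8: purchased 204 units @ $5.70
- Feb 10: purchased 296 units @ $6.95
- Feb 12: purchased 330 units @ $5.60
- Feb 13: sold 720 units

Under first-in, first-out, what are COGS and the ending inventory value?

Feb 13, 720 sold [FIFO — oldest first]: 147 @ $3.00 + 334 @ $3.35 + 146 @ $6.70 + 93 @ $5.70 = $3,068.20
Ending inventory: 111 @ $5.70 + 296 @ $6.95 + 330 @ $5.60 = $4,537.90

COGS = $3,068.20; ending inventory = $4,537.90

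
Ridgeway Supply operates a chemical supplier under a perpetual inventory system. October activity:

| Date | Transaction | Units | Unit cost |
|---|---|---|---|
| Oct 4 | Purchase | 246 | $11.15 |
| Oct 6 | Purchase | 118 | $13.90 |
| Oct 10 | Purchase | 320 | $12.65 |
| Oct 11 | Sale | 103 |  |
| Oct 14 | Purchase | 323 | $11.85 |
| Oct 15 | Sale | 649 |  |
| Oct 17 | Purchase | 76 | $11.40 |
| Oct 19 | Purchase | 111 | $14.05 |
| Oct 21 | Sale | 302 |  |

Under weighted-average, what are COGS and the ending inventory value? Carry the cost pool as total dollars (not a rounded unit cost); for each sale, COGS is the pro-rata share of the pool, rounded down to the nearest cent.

COGS = $12,934.36; ending inventory = $1,750.24

After Oct 4: 246 on hand, pool $2,742.90 (≈ $11.1500 each)
After Oct 6: 364 on hand, pool $4,383.10 (≈ $12.0415 each)
After Oct 10: 684 on hand, pool $8,431.10 (≈ $12.3262 each)
Oct 11, sell 103: 103/684 × $8,431.10 → $1,269.59
After Oct 14: 904 on hand, pool $10,989.06 (≈ $12.1560 each)
Oct 15, sell 649: 649/904 × $10,989.06 → $7,889.26
After Oct 17: 331 on hand, pool $3,966.20 (≈ $11.9825 each)
After Oct 19: 442 on hand, pool $5,525.75 (≈ $12.5017 each)
Oct 21, sell 302: 302/442 × $5,525.75 → $3,775.51
Total COGS = $1,269.59 + $7,889.26 + $3,775.51 = $12,934.36
Ending inventory (cost pool remaining) = $1,750.24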